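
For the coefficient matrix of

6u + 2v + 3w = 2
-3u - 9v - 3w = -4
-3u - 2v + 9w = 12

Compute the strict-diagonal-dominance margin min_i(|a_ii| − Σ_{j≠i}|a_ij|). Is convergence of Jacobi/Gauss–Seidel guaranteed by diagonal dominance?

1

row 1: |6| − (2+3) = 1
row 2: |-9| − (3+3) = 3
row 3: |9| − (3+2) = 4
minimum over rows = 1 → strictly diagonally dominant (convergence guaranteed)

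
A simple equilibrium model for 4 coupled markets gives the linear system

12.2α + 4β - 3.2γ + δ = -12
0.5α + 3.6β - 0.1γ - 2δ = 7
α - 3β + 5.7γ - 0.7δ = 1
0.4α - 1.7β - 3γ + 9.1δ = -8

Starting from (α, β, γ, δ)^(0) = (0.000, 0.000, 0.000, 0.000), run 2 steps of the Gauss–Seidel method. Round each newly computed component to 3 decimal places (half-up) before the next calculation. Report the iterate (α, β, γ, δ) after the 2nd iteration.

(-1.290, 2.180, 1.553, 0.097)

Iteration 1:
  α = (-12 - (4)·0.000 - (-3.2)·0.000 - (1)·0.000) / (12.2) = -0.984
  β = (7 - (0.5)·-0.984 - (-0.1)·0.000 - (-2)·0.000) / (3.6) = 2.081
  γ = (1 - (1)·-0.984 - (-3)·2.081 - (-0.7)·0.000) / (5.7) = 1.443
  δ = (-8 - (0.4)·-0.984 - (-1.7)·2.081 - (-3)·1.443) / (9.1) = 0.029
Iteration 2:
  α = (-12 - (4)·2.081 - (-3.2)·1.443 - (1)·0.029) / (12.2) = -1.290
  β = (7 - (0.5)·-1.290 - (-0.1)·1.443 - (-2)·0.029) / (3.6) = 2.180
  γ = (1 - (1)·-1.290 - (-3)·2.180 - (-0.7)·0.029) / (5.7) = 1.553
  δ = (-8 - (0.4)·-1.290 - (-1.7)·2.180 - (-3)·1.553) / (9.1) = 0.097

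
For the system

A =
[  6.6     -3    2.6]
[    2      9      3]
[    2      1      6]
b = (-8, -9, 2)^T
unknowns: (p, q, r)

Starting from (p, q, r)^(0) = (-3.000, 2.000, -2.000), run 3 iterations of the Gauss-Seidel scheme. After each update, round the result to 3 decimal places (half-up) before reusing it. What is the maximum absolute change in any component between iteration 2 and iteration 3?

Iteration 1:
  p = (-8 - (-3)·2.000 - (2.6)·-2.000) / (6.6) = 0.485
  q = (-9 - (2)·0.485 - (3)·-2.000) / (9) = -0.441
  r = (2 - (2)·0.485 - (1)·-0.441) / (6) = 0.245
Iteration 2:
  p = (-8 - (-3)·-0.441 - (2.6)·0.245) / (6.6) = -1.509
  q = (-9 - (2)·-1.509 - (3)·0.245) / (9) = -0.746
  r = (2 - (2)·-1.509 - (1)·-0.746) / (6) = 0.961
Iteration 3:
  p = (-8 - (-3)·-0.746 - (2.6)·0.961) / (6.6) = -1.930
  q = (-9 - (2)·-1.930 - (3)·0.961) / (9) = -0.891
  r = (2 - (2)·-1.930 - (1)·-0.891) / (6) = 1.125
Change: (-0.421, -0.145, 0.164) → max |·| = 0.421

0.421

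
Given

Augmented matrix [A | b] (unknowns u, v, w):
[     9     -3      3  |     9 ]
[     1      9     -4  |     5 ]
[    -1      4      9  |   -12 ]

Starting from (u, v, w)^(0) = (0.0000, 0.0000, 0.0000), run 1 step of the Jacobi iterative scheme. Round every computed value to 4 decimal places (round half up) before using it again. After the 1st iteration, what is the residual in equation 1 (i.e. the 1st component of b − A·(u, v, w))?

5.6667

Iteration 1:
  u = (9 - (-3)·0.0000 - (3)·0.0000) / (9) = 1.0000
  v = (5 - (1)·0.0000 - (-4)·0.0000) / (9) = 0.5556
  w = (-12 - (-1)·0.0000 - (4)·0.0000) / (9) = -1.3333
Residual b − A·x = (5.6667, -6.3336, -1.2227)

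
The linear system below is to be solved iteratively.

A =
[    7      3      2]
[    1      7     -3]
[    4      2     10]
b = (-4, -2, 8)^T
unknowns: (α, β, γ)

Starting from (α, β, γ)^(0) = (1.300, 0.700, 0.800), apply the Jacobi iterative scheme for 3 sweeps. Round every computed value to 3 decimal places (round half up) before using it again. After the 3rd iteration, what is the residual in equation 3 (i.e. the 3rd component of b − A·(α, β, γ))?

0.584

Iteration 1:
  α = (-4 - (3)·0.700 - (2)·0.800) / (7) = -1.100
  β = (-2 - (1)·1.300 - (-3)·0.800) / (7) = -0.129
  γ = (8 - (4)·1.300 - (2)·0.700) / (10) = 0.140
Iteration 2:
  α = (-4 - (3)·-0.129 - (2)·0.140) / (7) = -0.556
  β = (-2 - (1)·-1.100 - (-3)·0.140) / (7) = -0.069
  γ = (8 - (4)·-1.100 - (2)·-0.129) / (10) = 1.266
Iteration 3:
  α = (-4 - (3)·-0.069 - (2)·1.266) / (7) = -0.904
  β = (-2 - (1)·-0.556 - (-3)·1.266) / (7) = 0.336
  γ = (8 - (4)·-0.556 - (2)·-0.069) / (10) = 1.036
Residual b − A·x = (-0.752, -0.340, 0.584)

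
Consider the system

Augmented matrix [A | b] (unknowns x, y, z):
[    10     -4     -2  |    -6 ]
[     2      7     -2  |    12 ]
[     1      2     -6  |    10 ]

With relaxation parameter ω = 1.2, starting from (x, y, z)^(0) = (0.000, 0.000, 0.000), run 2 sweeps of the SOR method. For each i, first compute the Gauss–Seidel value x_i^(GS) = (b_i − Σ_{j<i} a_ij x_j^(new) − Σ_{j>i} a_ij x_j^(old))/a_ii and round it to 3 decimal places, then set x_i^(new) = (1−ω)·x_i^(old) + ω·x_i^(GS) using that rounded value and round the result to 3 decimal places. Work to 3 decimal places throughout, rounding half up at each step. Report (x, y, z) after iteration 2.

(0.236, 1.096, -1.270)

Iteration 1:
  x: GS value = (-6 - (-4)·0.000 - (-2)·0.000) / (10) = -0.600;  x ← (1−ω)·0.000 + ω·-0.600 = -0.720
  y: GS value = (12 - (2)·-0.720 - (-2)·0.000) / (7) = 1.920;  y ← (1−ω)·0.000 + ω·1.920 = 2.304
  z: GS value = (10 - (1)·-0.720 - (2)·2.304) / (-6) = -1.019;  z ← (1−ω)·0.000 + ω·-1.019 = -1.223
Iteration 2:
  x: GS value = (-6 - (-4)·2.304 - (-2)·-1.223) / (10) = 0.077;  x ← (1−ω)·-0.720 + ω·0.077 = 0.236
  y: GS value = (12 - (2)·0.236 - (-2)·-1.223) / (7) = 1.297;  y ← (1−ω)·2.304 + ω·1.297 = 1.096
  z: GS value = (10 - (1)·0.236 - (2)·1.096) / (-6) = -1.262;  z ← (1−ω)·-1.223 + ω·-1.262 = -1.270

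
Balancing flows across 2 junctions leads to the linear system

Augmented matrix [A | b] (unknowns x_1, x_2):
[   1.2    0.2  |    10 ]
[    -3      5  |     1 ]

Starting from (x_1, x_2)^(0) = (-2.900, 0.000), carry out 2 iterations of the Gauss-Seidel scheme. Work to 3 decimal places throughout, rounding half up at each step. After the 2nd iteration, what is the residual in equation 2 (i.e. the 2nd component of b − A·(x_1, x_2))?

Iteration 1:
  x_1 = (10 - (0.2)·0.000) / (1.2) = 8.333
  x_2 = (1 - (-3)·8.333) / (5) = 5.200
Iteration 2:
  x_1 = (10 - (0.2)·5.200) / (1.2) = 7.467
  x_2 = (1 - (-3)·7.467) / (5) = 4.680
Residual b − A·x = (0.104, 0.001)

0.001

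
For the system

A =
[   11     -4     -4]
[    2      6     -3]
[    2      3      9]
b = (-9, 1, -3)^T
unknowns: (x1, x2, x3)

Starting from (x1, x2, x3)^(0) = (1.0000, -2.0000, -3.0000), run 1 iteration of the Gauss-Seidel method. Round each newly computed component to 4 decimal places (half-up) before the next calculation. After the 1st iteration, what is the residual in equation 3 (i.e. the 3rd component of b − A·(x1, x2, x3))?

0.0003

Iteration 1:
  x1 = (-9 - (-4)·-2.0000 - (-4)·-3.0000) / (11) = -2.6364
  x2 = (1 - (2)·-2.6364 - (-3)·-3.0000) / (6) = -0.4545
  x3 = (-3 - (2)·-2.6364 - (3)·-0.4545) / (9) = 0.4040
Residual b − A·x = (19.7984, 10.2118, 0.0003)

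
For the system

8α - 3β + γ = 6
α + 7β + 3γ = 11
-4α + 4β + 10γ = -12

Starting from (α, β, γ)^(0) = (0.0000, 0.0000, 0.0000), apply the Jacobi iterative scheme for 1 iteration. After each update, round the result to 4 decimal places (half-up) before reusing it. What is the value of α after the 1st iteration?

Iteration 1:
  α = (6 - (-3)·0.0000 - (1)·0.0000) / (8) = 0.7500
  β = (11 - (1)·0.0000 - (3)·0.0000) / (7) = 1.5714
  γ = (-12 - (-4)·0.0000 - (4)·0.0000) / (10) = -1.2000

0.7500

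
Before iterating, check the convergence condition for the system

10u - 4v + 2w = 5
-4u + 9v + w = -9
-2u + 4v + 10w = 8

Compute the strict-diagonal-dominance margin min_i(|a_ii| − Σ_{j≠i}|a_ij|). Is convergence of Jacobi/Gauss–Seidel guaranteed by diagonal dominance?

row 1: |10| − (4+2) = 4
row 2: |9| − (4+1) = 4
row 3: |10| − (2+4) = 4
minimum over rows = 4 → strictly diagonally dominant (convergence guaranteed)

4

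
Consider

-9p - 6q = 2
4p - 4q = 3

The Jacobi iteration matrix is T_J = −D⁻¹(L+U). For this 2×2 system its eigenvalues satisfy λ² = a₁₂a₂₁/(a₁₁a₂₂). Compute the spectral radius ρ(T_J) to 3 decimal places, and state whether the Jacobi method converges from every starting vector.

a₁₂a₂₁/(a₁₁a₂₂) = (-6)·(4) / ((-9)·(-4)) = -0.666667
ρ = √|-0.666667| = √0.666667 = 0.816
ρ < 1, so Jacobi converges

0.816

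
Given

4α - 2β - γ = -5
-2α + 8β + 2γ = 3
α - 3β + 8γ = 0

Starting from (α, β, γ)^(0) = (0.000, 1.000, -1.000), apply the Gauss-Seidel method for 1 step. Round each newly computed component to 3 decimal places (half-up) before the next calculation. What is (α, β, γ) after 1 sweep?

(-1.000, 0.375, 0.266)

Iteration 1:
  α = (-5 - (-2)·1.000 - (-1)·-1.000) / (4) = -1.000
  β = (3 - (-2)·-1.000 - (2)·-1.000) / (8) = 0.375
  γ = (0 - (1)·-1.000 - (-3)·0.375) / (8) = 0.266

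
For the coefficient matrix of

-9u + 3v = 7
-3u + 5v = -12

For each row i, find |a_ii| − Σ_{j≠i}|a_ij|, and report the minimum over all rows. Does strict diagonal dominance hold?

2

row 1: |-9| − (3) = 6
row 2: |5| − (3) = 2
minimum over rows = 2 → strictly diagonally dominant (convergence guaranteed)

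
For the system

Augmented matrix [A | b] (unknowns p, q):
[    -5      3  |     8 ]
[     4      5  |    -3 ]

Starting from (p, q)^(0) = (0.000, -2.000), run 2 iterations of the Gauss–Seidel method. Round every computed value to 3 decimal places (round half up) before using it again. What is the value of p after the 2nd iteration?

-0.616

Iteration 1:
  p = (8 - (3)·-2.000) / (-5) = -2.800
  q = (-3 - (4)·-2.800) / (5) = 1.640
Iteration 2:
  p = (8 - (3)·1.640) / (-5) = -0.616
  q = (-3 - (4)·-0.616) / (5) = -0.107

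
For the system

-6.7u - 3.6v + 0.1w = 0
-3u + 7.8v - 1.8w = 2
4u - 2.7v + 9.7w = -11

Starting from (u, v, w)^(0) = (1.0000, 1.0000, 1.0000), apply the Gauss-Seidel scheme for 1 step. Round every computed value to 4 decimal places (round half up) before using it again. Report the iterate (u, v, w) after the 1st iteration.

(-0.5224, 0.2863, -0.8389)

Iteration 1:
  u = (0 - (-3.6)·1.0000 - (0.1)·1.0000) / (-6.7) = -0.5224
  v = (2 - (-3)·-0.5224 - (-1.8)·1.0000) / (7.8) = 0.2863
  w = (-11 - (4)·-0.5224 - (-2.7)·0.2863) / (9.7) = -0.8389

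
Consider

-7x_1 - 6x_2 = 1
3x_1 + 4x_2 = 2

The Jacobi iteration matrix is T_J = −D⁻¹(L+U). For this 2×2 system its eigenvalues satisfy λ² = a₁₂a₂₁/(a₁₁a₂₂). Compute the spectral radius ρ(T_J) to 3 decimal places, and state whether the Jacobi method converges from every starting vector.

0.802

a₁₂a₂₁/(a₁₁a₂₂) = (-6)·(3) / ((-7)·(4)) = 0.642857
ρ = √|0.642857| = √0.642857 = 0.802
ρ < 1, so Jacobi converges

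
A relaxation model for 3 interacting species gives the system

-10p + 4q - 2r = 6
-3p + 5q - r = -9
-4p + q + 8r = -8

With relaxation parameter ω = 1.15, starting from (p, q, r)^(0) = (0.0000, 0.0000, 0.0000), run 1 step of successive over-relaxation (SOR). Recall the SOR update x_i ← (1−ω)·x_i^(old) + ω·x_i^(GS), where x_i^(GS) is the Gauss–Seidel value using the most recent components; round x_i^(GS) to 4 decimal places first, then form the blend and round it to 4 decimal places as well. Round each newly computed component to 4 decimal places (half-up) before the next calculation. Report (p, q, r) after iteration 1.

(-0.6900, -2.5461, -1.1807)

Iteration 1:
  p: GS value = (6 - (4)·0.0000 - (-2)·0.0000) / (-10) = -0.6000;  p ← (1−ω)·0.0000 + ω·-0.6000 = -0.6900
  q: GS value = (-9 - (-3)·-0.6900 - (-1)·0.0000) / (5) = -2.2140;  q ← (1−ω)·0.0000 + ω·-2.2140 = -2.5461
  r: GS value = (-8 - (-4)·-0.6900 - (1)·-2.5461) / (8) = -1.0267;  r ← (1−ω)·0.0000 + ω·-1.0267 = -1.1807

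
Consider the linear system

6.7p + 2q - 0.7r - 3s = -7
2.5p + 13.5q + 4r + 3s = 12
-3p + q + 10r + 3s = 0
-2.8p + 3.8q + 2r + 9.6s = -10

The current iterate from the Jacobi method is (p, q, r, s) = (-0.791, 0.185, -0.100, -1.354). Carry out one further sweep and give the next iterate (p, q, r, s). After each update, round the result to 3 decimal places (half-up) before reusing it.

(-1.717, 1.366, 0.150, -1.325)

One sweep:
  p = (-7 - (2)·0.185 - (-0.7)·-0.100 - (-3)·-1.354) / (6.7) = -1.717
  q = (12 - (2.5)·-0.791 - (4)·-0.100 - (3)·-1.354) / (13.5) = 1.366
  r = (0 - (-3)·-0.791 - (1)·0.185 - (3)·-1.354) / (10) = 0.150
  s = (-10 - (-2.8)·-0.791 - (3.8)·0.185 - (2)·-0.100) / (9.6) = -1.325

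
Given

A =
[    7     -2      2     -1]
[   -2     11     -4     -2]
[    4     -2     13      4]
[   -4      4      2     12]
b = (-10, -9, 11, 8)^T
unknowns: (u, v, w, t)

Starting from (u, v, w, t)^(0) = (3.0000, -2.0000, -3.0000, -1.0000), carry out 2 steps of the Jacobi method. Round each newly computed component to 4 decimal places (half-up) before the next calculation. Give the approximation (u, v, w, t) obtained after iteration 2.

(-1.4434, -0.5648, 0.1322, 0.7661)

Iteration 1:
  u = (-10 - (-2)·-2.0000 - (2)·-3.0000 - (-1)·-1.0000) / (7) = -1.2857
  v = (-9 - (-2)·3.0000 - (-4)·-3.0000 - (-2)·-1.0000) / (11) = -1.5455
  w = (11 - (4)·3.0000 - (-2)·-2.0000 - (4)·-1.0000) / (13) = -0.0769
  t = (8 - (-4)·3.0000 - (4)·-2.0000 - (2)·-3.0000) / (12) = 2.8333
Iteration 2:
  u = (-10 - (-2)·-1.5455 - (2)·-0.0769 - (-1)·2.8333) / (7) = -1.4434
  v = (-9 - (-2)·-1.2857 - (-4)·-0.0769 - (-2)·2.8333) / (11) = -0.5648
  w = (11 - (4)·-1.2857 - (-2)·-1.5455 - (4)·2.8333) / (13) = 0.1322
  t = (8 - (-4)·-1.2857 - (4)·-1.5455 - (2)·-0.0769) / (12) = 0.7661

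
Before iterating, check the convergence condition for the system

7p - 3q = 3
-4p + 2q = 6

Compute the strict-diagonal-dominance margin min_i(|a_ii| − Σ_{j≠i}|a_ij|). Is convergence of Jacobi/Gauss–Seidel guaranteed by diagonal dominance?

row 1: |7| − (3) = 4
row 2: |2| − (4) = -2
minimum over rows = -2 → not strictly diagonally dominant

-2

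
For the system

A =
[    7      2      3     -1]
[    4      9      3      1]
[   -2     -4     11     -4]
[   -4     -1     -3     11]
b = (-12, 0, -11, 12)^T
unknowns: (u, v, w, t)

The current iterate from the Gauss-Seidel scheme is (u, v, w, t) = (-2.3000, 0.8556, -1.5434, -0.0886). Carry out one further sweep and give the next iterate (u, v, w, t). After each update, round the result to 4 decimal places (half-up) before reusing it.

One sweep:
  u = (-12 - (2)·0.8556 - (3)·-1.5434 - (-1)·-0.0886) / (7) = -1.3099
  v = (0 - (4)·-1.3099 - (3)·-1.5434 - (1)·-0.0886) / (9) = 1.1065
  w = (-11 - (-2)·-1.3099 - (-4)·1.1065 - (-4)·-0.0886) / (11) = -0.8680
  t = (12 - (-4)·-1.3099 - (-1)·1.1065 - (-3)·-0.8680) / (11) = 0.4784

(-1.3099, 1.1065, -0.8680, 0.4784)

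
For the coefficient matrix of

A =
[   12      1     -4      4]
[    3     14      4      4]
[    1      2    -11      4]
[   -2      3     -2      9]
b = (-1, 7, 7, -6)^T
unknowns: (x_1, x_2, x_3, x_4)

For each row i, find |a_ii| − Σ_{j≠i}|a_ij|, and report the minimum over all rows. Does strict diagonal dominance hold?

2

row 1: |12| − (1+4+4) = 3
row 2: |14| − (3+4+4) = 3
row 3: |-11| − (1+2+4) = 4
row 4: |9| − (2+3+2) = 2
minimum over rows = 2 → strictly diagonally dominant (convergence guaranteed)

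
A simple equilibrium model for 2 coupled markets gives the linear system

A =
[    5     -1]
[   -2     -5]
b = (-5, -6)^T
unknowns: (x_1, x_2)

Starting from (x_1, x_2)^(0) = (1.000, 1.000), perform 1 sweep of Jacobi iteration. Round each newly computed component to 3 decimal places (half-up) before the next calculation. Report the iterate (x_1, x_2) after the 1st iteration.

(-0.800, 0.800)

Iteration 1:
  x_1 = (-5 - (-1)·1.000) / (5) = -0.800
  x_2 = (-6 - (-2)·1.000) / (-5) = 0.800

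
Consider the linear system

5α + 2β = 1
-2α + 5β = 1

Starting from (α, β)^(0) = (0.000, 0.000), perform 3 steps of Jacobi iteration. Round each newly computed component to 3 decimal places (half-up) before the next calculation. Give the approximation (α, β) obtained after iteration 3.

(0.088, 0.248)

Iteration 1:
  α = (1 - (2)·0.000) / (5) = 0.200
  β = (1 - (-2)·0.000) / (5) = 0.200
Iteration 2:
  α = (1 - (2)·0.200) / (5) = 0.120
  β = (1 - (-2)·0.200) / (5) = 0.280
Iteration 3:
  α = (1 - (2)·0.280) / (5) = 0.088
  β = (1 - (-2)·0.120) / (5) = 0.248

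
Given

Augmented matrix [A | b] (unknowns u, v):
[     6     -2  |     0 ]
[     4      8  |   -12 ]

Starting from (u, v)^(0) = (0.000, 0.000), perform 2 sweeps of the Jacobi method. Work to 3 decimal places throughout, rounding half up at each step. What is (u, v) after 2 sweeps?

Iteration 1:
  u = (0 - (-2)·0.000) / (6) = 0.000
  v = (-12 - (4)·0.000) / (8) = -1.500
Iteration 2:
  u = (0 - (-2)·-1.500) / (6) = -0.500
  v = (-12 - (4)·0.000) / (8) = -1.500

(-0.500, -1.500)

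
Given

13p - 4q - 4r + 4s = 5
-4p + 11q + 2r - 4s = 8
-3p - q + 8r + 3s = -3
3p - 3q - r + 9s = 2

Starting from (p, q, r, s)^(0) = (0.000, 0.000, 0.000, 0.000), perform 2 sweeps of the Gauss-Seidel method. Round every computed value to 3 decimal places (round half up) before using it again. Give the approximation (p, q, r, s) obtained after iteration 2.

(0.500, 1.065, -0.193, 0.389)

Iteration 1:
  p = (5 - (-4)·0.000 - (-4)·0.000 - (4)·0.000) / (13) = 0.385
  q = (8 - (-4)·0.385 - (2)·0.000 - (-4)·0.000) / (11) = 0.867
  r = (-3 - (-3)·0.385 - (-1)·0.867 - (3)·0.000) / (8) = -0.122
  s = (2 - (3)·0.385 - (-3)·0.867 - (-1)·-0.122) / (9) = 0.369
Iteration 2:
  p = (5 - (-4)·0.867 - (-4)·-0.122 - (4)·0.369) / (13) = 0.500
  q = (8 - (-4)·0.500 - (2)·-0.122 - (-4)·0.369) / (11) = 1.065
  r = (-3 - (-3)·0.500 - (-1)·1.065 - (3)·0.369) / (8) = -0.193
  s = (2 - (3)·0.500 - (-3)·1.065 - (-1)·-0.193) / (9) = 0.389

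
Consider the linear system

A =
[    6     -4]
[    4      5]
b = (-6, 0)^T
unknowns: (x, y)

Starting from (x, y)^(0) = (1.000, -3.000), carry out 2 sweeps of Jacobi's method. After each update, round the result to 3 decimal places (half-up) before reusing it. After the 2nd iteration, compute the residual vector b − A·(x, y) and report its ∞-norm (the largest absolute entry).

12.798

Iteration 1:
  x = (-6 - (-4)·-3.000) / (6) = -3.000
  y = (0 - (4)·1.000) / (5) = -0.800
Iteration 2:
  x = (-6 - (-4)·-0.800) / (6) = -1.533
  y = (0 - (4)·-3.000) / (5) = 2.400
Residual b − A·x = (12.798, -5.868); ∞-norm = 12.798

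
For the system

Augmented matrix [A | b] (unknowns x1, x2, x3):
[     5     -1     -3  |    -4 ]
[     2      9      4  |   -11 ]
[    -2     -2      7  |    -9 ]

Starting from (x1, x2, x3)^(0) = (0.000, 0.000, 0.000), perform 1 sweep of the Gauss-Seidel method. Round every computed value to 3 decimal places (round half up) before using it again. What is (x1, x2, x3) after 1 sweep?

(-0.800, -1.044, -1.813)

Iteration 1:
  x1 = (-4 - (-1)·0.000 - (-3)·0.000) / (5) = -0.800
  x2 = (-11 - (2)·-0.800 - (4)·0.000) / (9) = -1.044
  x3 = (-9 - (-2)·-0.800 - (-2)·-1.044) / (7) = -1.813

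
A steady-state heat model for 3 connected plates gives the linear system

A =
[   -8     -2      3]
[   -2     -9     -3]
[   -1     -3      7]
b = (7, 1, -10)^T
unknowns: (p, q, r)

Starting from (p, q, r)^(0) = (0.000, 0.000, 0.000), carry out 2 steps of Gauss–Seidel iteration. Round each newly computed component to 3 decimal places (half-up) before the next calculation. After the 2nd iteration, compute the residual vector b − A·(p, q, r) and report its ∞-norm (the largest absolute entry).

0.707

Iteration 1:
  p = (7 - (-2)·0.000 - (3)·0.000) / (-8) = -0.875
  q = (1 - (-2)·-0.875 - (-3)·0.000) / (-9) = 0.083
  r = (-10 - (-1)·-0.875 - (-3)·0.083) / (7) = -1.518
Iteration 2:
  p = (7 - (-2)·0.083 - (3)·-1.518) / (-8) = -1.465
  q = (1 - (-2)·-1.465 - (-3)·-1.518) / (-9) = 0.720
  r = (-10 - (-1)·-1.465 - (-3)·0.720) / (7) = -1.329
Residual b − A·x = (0.707, 0.563, -0.002); ∞-norm = 0.707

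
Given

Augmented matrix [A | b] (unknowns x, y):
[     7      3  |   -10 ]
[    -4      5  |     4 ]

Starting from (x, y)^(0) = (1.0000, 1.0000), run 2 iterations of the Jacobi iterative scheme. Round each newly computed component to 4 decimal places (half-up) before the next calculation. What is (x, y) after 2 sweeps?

(-2.1143, -0.6857)

Iteration 1:
  x = (-10 - (3)·1.0000) / (7) = -1.8571
  y = (4 - (-4)·1.0000) / (5) = 1.6000
Iteration 2:
  x = (-10 - (3)·1.6000) / (7) = -2.1143
  y = (4 - (-4)·-1.8571) / (5) = -0.6857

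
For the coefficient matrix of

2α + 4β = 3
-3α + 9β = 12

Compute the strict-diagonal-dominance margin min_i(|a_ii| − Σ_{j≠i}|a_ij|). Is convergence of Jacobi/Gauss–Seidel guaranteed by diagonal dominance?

row 1: |2| − (4) = -2
row 2: |9| − (3) = 6
minimum over rows = -2 → not strictly diagonally dominant

-2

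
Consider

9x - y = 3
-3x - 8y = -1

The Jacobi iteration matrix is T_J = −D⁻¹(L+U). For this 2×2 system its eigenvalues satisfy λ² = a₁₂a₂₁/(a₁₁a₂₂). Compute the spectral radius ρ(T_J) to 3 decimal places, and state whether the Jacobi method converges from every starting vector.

0.204

a₁₂a₂₁/(a₁₁a₂₂) = (-1)·(-3) / ((9)·(-8)) = -0.041667
ρ = √|-0.041667| = √0.041667 = 0.204
ρ < 1, so Jacobi converges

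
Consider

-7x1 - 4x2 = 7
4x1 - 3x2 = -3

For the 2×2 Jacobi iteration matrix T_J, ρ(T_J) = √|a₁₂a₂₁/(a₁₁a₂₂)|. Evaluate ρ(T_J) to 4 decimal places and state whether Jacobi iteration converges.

0.8729

a₁₂a₂₁/(a₁₁a₂₂) = (-4)·(4) / ((-7)·(-3)) = -0.761905
ρ = √|-0.761905| = √0.761905 = 0.8729
ρ < 1, so Jacobi converges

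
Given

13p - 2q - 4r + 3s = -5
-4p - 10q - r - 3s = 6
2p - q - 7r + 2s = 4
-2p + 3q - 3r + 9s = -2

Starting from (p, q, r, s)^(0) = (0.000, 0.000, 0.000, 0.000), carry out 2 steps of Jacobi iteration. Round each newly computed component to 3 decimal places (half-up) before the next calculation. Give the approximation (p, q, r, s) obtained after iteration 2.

Iteration 1:
  p = (-5 - (-2)·0.000 - (-4)·0.000 - (3)·0.000) / (13) = -0.385
  q = (6 - (-4)·0.000 - (-1)·0.000 - (-3)·0.000) / (-10) = -0.600
  r = (4 - (2)·0.000 - (-1)·0.000 - (2)·0.000) / (-7) = -0.571
  s = (-2 - (-2)·0.000 - (3)·0.000 - (-3)·0.000) / (9) = -0.222
Iteration 2:
  p = (-5 - (-2)·-0.600 - (-4)·-0.571 - (3)·-0.222) / (13) = -0.601
  q = (6 - (-4)·-0.385 - (-1)·-0.571 - (-3)·-0.222) / (-10) = -0.322
  r = (4 - (2)·-0.385 - (-1)·-0.600 - (2)·-0.222) / (-7) = -0.659
  s = (-2 - (-2)·-0.385 - (3)·-0.600 - (-3)·-0.571) / (9) = -0.298

(-0.601, -0.322, -0.659, -0.298)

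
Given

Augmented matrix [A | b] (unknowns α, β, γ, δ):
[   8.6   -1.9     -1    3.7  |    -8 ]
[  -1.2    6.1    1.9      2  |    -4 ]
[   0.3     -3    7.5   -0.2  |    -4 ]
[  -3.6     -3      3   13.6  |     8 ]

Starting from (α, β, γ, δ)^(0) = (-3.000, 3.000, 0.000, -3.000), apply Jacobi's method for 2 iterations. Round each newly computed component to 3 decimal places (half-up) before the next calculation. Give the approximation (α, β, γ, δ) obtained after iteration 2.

(-1.102, -0.824, -0.667, 0.645)

Iteration 1:
  α = (-8 - (-1.9)·3.000 - (-1)·0.000 - (3.7)·-3.000) / (8.6) = 1.023
  β = (-4 - (-1.2)·-3.000 - (1.9)·0.000 - (2)·-3.000) / (6.1) = -0.262
  γ = (-4 - (0.3)·-3.000 - (-3)·3.000 - (-0.2)·-3.000) / (7.5) = 0.707
  δ = (8 - (-3.6)·-3.000 - (-3)·3.000 - (3)·0.000) / (13.6) = 0.456
Iteration 2:
  α = (-8 - (-1.9)·-0.262 - (-1)·0.707 - (3.7)·0.456) / (8.6) = -1.102
  β = (-4 - (-1.2)·1.023 - (1.9)·0.707 - (2)·0.456) / (6.1) = -0.824
  γ = (-4 - (0.3)·1.023 - (-3)·-0.262 - (-0.2)·0.456) / (7.5) = -0.667
  δ = (8 - (-3.6)·1.023 - (-3)·-0.262 - (3)·0.707) / (13.6) = 0.645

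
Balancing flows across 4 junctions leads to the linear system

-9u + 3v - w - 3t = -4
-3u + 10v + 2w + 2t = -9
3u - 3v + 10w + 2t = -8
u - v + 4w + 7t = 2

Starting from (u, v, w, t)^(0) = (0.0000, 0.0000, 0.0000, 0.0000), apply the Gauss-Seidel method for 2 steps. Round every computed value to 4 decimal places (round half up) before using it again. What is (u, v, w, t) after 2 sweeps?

Iteration 1:
  u = (-4 - (3)·0.0000 - (-1)·0.0000 - (-3)·0.0000) / (-9) = 0.4444
  v = (-9 - (-3)·0.4444 - (2)·0.0000 - (2)·0.0000) / (10) = -0.7667
  w = (-8 - (3)·0.4444 - (-3)·-0.7667 - (2)·0.0000) / (10) = -1.1633
  t = (2 - (1)·0.4444 - (-1)·-0.7667 - (4)·-1.1633) / (7) = 0.7774
Iteration 2:
  u = (-4 - (3)·-0.7667 - (-1)·-1.1633 - (-3)·0.7774) / (-9) = 0.0590
  v = (-9 - (-3)·0.0590 - (2)·-1.1633 - (2)·0.7774) / (10) = -0.8051
  w = (-8 - (3)·0.0590 - (-3)·-0.8051 - (2)·0.7774) / (10) = -1.2147
  t = (2 - (1)·0.0590 - (-1)·-0.8051 - (4)·-1.2147) / (7) = 0.8564

(0.0590, -0.8051, -1.2147, 0.8564)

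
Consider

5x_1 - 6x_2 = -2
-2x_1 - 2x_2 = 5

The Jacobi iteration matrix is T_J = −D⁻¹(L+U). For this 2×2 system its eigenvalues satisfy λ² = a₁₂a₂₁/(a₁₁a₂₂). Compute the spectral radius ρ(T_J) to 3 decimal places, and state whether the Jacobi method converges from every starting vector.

a₁₂a₂₁/(a₁₁a₂₂) = (-6)·(-2) / ((5)·(-2)) = -1.200000
ρ = √|-1.200000| = √1.200000 = 1.095
ρ > 1, so Jacobi diverges

1.095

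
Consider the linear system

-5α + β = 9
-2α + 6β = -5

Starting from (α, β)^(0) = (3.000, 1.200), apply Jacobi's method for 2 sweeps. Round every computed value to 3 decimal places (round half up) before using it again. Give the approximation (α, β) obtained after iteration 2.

(-1.767, -1.353)

Iteration 1:
  α = (9 - (1)·1.200) / (-5) = -1.560
  β = (-5 - (-2)·3.000) / (6) = 0.167
Iteration 2:
  α = (9 - (1)·0.167) / (-5) = -1.767
  β = (-5 - (-2)·-1.560) / (6) = -1.353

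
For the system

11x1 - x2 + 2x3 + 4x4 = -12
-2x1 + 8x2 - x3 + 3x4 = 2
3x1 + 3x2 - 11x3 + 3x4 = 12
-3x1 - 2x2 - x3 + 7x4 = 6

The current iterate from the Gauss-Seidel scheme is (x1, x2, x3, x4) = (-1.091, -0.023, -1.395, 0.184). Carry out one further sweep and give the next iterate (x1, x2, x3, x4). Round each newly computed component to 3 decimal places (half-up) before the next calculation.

One sweep:
  x1 = (-12 - (-1)·-0.023 - (2)·-1.395 - (4)·0.184) / (11) = -0.906
  x2 = (2 - (-2)·-0.906 - (-1)·-1.395 - (3)·0.184) / (8) = -0.220
  x3 = (12 - (3)·-0.906 - (3)·-0.220 - (3)·0.184) / (-11) = -1.348
  x4 = (6 - (-3)·-0.906 - (-2)·-0.220 - (-1)·-1.348) / (7) = 0.213

(-0.906, -0.220, -1.348, 0.213)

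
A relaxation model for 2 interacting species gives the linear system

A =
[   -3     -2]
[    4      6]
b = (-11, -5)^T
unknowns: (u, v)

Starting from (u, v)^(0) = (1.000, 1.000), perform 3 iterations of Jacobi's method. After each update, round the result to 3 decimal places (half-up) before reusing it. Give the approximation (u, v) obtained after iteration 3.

Iteration 1:
  u = (-11 - (-2)·1.000) / (-3) = 3.000
  v = (-5 - (4)·1.000) / (6) = -1.500
Iteration 2:
  u = (-11 - (-2)·-1.500) / (-3) = 4.667
  v = (-5 - (4)·3.000) / (6) = -2.833
Iteration 3:
  u = (-11 - (-2)·-2.833) / (-3) = 5.555
  v = (-5 - (4)·4.667) / (6) = -3.945

(5.555, -3.945)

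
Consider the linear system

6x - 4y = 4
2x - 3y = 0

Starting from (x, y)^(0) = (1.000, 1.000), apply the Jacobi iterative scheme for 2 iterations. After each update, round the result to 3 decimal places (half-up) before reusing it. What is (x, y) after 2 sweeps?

Iteration 1:
  x = (4 - (-4)·1.000) / (6) = 1.333
  y = (0 - (2)·1.000) / (-3) = 0.667
Iteration 2:
  x = (4 - (-4)·0.667) / (6) = 1.111
  y = (0 - (2)·1.333) / (-3) = 0.889

(1.111, 0.889)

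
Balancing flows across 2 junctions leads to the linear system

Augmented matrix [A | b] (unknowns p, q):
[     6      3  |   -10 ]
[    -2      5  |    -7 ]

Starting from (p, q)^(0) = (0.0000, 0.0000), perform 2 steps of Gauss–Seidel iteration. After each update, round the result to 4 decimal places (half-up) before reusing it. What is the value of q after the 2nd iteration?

-1.6533

Iteration 1:
  p = (-10 - (3)·0.0000) / (6) = -1.6667
  q = (-7 - (-2)·-1.6667) / (5) = -2.0667
Iteration 2:
  p = (-10 - (3)·-2.0667) / (6) = -0.6333
  q = (-7 - (-2)·-0.6333) / (5) = -1.6533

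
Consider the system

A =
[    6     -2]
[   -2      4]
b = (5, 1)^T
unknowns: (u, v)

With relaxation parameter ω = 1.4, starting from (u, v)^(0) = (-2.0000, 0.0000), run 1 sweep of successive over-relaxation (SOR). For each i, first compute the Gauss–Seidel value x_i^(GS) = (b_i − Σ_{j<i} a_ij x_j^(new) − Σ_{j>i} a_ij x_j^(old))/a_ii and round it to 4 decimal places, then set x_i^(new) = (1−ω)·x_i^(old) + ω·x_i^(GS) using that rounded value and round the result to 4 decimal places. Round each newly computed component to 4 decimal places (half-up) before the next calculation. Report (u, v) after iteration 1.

(1.9666, 1.7266)

Iteration 1:
  u: GS value = (5 - (-2)·0.0000) / (6) = 0.8333;  u ← (1−ω)·-2.0000 + ω·0.8333 = 1.9666
  v: GS value = (1 - (-2)·1.9666) / (4) = 1.2333;  v ← (1−ω)·0.0000 + ω·1.2333 = 1.7266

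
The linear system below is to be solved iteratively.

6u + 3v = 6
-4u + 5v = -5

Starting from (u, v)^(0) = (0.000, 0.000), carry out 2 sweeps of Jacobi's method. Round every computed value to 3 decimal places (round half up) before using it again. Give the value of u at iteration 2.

Iteration 1:
  u = (6 - (3)·0.000) / (6) = 1.000
  v = (-5 - (-4)·0.000) / (5) = -1.000
Iteration 2:
  u = (6 - (3)·-1.000) / (6) = 1.500
  v = (-5 - (-4)·1.000) / (5) = -0.200

1.500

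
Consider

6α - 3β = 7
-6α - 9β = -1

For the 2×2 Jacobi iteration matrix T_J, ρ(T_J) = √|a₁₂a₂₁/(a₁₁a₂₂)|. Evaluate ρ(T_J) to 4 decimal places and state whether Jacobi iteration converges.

0.5774

a₁₂a₂₁/(a₁₁a₂₂) = (-3)·(-6) / ((6)·(-9)) = -0.333333
ρ = √|-0.333333| = √0.333333 = 0.5774
ρ < 1, so Jacobi converges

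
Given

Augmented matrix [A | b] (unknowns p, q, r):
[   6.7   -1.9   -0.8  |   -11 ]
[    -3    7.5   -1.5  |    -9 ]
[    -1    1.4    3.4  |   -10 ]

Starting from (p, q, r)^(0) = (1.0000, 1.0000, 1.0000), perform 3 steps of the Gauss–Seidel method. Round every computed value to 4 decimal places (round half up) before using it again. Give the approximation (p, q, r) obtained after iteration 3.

Iteration 1:
  p = (-11 - (-1.9)·1.0000 - (-0.8)·1.0000) / (6.7) = -1.2388
  q = (-9 - (-3)·-1.2388 - (-1.5)·1.0000) / (7.5) = -1.4955
  r = (-10 - (-1)·-1.2388 - (1.4)·-1.4955) / (3.4) = -2.6897
Iteration 2:
  p = (-11 - (-1.9)·-1.4955 - (-0.8)·-2.6897) / (6.7) = -2.3870
  q = (-9 - (-3)·-2.3870 - (-1.5)·-2.6897) / (7.5) = -2.6927
  r = (-10 - (-1)·-2.3870 - (1.4)·-2.6927) / (3.4) = -2.5345
Iteration 3:
  p = (-11 - (-1.9)·-2.6927 - (-0.8)·-2.5345) / (6.7) = -2.7080
  q = (-9 - (-3)·-2.7080 - (-1.5)·-2.5345) / (7.5) = -2.7901
  r = (-10 - (-1)·-2.7080 - (1.4)·-2.7901) / (3.4) = -2.5888

(-2.7080, -2.7901, -2.5888)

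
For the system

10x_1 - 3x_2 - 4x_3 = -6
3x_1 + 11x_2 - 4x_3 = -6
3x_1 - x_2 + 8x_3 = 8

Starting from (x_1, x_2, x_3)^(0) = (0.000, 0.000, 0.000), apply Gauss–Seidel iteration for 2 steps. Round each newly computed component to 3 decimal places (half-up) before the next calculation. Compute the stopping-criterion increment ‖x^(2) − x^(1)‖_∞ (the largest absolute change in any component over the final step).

Iteration 1:
  x_1 = (-6 - (-3)·0.000 - (-4)·0.000) / (10) = -0.600
  x_2 = (-6 - (3)·-0.600 - (-4)·0.000) / (11) = -0.382
  x_3 = (8 - (3)·-0.600 - (-1)·-0.382) / (8) = 1.177
Iteration 2:
  x_1 = (-6 - (-3)·-0.382 - (-4)·1.177) / (10) = -0.244
  x_2 = (-6 - (3)·-0.244 - (-4)·1.177) / (11) = -0.051
  x_3 = (8 - (3)·-0.244 - (-1)·-0.051) / (8) = 1.085
Change: (0.356, 0.331, -0.092) → max |·| = 0.356

0.356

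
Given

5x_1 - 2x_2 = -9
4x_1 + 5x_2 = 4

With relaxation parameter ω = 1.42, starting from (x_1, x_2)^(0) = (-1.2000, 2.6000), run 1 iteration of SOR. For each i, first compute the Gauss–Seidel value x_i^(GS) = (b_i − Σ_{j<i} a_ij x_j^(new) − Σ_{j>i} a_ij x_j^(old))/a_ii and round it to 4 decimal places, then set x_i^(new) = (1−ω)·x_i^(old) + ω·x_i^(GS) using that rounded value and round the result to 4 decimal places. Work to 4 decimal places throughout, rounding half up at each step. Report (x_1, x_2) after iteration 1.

(-0.5752, 0.6975)

Iteration 1:
  x_1: GS value = (-9 - (-2)·2.6000) / (5) = -0.7600;  x_1 ← (1−ω)·-1.2000 + ω·-0.7600 = -0.5752
  x_2: GS value = (4 - (4)·-0.5752) / (5) = 1.2602;  x_2 ← (1−ω)·2.6000 + ω·1.2602 = 0.6975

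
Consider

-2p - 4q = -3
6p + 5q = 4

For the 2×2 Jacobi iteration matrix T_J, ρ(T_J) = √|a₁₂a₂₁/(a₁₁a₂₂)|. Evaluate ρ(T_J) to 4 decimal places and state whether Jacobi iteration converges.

a₁₂a₂₁/(a₁₁a₂₂) = (-4)·(6) / ((-2)·(5)) = 2.400000
ρ = √|2.400000| = √2.400000 = 1.5492
ρ > 1, so Jacobi diverges

1.5492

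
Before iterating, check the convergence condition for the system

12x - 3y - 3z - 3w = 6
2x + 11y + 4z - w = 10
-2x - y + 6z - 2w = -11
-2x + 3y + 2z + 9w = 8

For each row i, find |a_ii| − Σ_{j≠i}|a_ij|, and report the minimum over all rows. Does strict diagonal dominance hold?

row 1: |12| − (3+3+3) = 3
row 2: |11| − (2+4+1) = 4
row 3: |6| − (2+1+2) = 1
row 4: |9| − (2+3+2) = 2
minimum over rows = 1 → strictly diagonally dominant (convergence guaranteed)

1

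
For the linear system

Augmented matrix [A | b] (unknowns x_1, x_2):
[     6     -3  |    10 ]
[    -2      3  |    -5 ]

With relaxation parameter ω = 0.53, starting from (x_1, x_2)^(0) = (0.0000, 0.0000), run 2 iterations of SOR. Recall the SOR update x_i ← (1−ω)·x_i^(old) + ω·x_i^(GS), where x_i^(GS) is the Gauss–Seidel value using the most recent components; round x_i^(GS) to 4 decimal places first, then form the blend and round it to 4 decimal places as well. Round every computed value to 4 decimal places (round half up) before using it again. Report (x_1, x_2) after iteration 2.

(1.1472, -0.7465)

Iteration 1:
  x_1: GS value = (10 - (-3)·0.0000) / (6) = 1.6667;  x_1 ← (1−ω)·0.0000 + ω·1.6667 = 0.8834
  x_2: GS value = (-5 - (-2)·0.8834) / (3) = -1.0777;  x_2 ← (1−ω)·0.0000 + ω·-1.0777 = -0.5712
Iteration 2:
  x_1: GS value = (10 - (-3)·-0.5712) / (6) = 1.3811;  x_1 ← (1−ω)·0.8834 + ω·1.3811 = 1.1472
  x_2: GS value = (-5 - (-2)·1.1472) / (3) = -0.9019;  x_2 ← (1−ω)·-0.5712 + ω·-0.9019 = -0.7465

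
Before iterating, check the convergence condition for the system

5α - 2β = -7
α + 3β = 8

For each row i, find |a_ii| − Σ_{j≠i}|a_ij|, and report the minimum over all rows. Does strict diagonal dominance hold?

2

row 1: |5| − (2) = 3
row 2: |3| − (1) = 2
minimum over rows = 2 → strictly diagonally dominant (convergence guaranteed)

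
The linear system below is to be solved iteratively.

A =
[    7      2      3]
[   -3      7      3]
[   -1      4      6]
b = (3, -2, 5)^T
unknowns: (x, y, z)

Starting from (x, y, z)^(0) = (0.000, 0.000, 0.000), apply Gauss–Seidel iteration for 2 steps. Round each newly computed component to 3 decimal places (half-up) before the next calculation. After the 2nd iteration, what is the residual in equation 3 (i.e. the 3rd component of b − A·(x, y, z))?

Iteration 1:
  x = (3 - (2)·0.000 - (3)·0.000) / (7) = 0.429
  y = (-2 - (-3)·0.429 - (3)·0.000) / (7) = -0.102
  z = (5 - (-1)·0.429 - (4)·-0.102) / (6) = 0.973
Iteration 2:
  x = (3 - (2)·-0.102 - (3)·0.973) / (7) = 0.041
  y = (-2 - (-3)·0.041 - (3)·0.973) / (7) = -0.685
  z = (5 - (-1)·0.041 - (4)·-0.685) / (6) = 1.297
Residual b − A·x = (0.192, -0.973, -0.001)

-0.001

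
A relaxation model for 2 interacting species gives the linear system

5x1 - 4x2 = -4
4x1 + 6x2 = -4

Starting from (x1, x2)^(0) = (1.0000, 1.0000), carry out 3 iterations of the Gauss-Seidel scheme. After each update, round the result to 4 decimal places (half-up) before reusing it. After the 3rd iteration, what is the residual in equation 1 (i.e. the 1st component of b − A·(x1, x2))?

-1.8966

Iteration 1:
  x1 = (-4 - (-4)·1.0000) / (5) = 0.0000
  x2 = (-4 - (4)·0.0000) / (6) = -0.6667
Iteration 2:
  x1 = (-4 - (-4)·-0.6667) / (5) = -1.3334
  x2 = (-4 - (4)·-1.3334) / (6) = 0.2223
Iteration 3:
  x1 = (-4 - (-4)·0.2223) / (5) = -0.6222
  x2 = (-4 - (4)·-0.6222) / (6) = -0.2519
Residual b − A·x = (-1.8966, 0.0002)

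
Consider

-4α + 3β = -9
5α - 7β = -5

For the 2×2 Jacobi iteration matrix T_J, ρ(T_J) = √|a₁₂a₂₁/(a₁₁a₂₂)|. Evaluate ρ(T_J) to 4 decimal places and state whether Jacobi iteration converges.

0.7319

a₁₂a₂₁/(a₁₁a₂₂) = (3)·(5) / ((-4)·(-7)) = 0.535714
ρ = √|0.535714| = √0.535714 = 0.7319
ρ < 1, so Jacobi converges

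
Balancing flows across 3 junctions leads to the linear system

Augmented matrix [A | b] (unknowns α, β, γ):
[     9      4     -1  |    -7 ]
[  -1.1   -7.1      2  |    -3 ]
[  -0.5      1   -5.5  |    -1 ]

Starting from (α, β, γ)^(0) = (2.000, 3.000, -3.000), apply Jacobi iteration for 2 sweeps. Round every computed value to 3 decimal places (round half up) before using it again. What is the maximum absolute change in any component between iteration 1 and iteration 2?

Iteration 1:
  α = (-7 - (4)·3.000 - (-1)·-3.000) / (9) = -2.444
  β = (-3 - (-1.1)·2.000 - (2)·-3.000) / (-7.1) = -0.732
  γ = (-1 - (-0.5)·2.000 - (1)·3.000) / (-5.5) = 0.545
Iteration 2:
  α = (-7 - (4)·-0.732 - (-1)·0.545) / (9) = -0.392
  β = (-3 - (-1.1)·-2.444 - (2)·0.545) / (-7.1) = 0.955
  γ = (-1 - (-0.5)·-2.444 - (1)·-0.732) / (-5.5) = 0.271
Change: (2.052, 1.687, -0.274) → max |·| = 2.052

2.052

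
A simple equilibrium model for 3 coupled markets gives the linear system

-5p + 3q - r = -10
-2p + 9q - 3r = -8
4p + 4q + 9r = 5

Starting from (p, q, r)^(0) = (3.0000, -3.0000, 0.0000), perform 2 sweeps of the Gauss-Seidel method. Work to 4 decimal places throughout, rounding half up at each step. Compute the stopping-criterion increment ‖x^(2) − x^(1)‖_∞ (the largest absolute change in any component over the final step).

1.1250

Iteration 1:
  p = (-10 - (3)·-3.0000 - (-1)·0.0000) / (-5) = 0.2000
  q = (-8 - (-2)·0.2000 - (-3)·0.0000) / (9) = -0.8444
  r = (5 - (4)·0.2000 - (4)·-0.8444) / (9) = 0.8420
Iteration 2:
  p = (-10 - (3)·-0.8444 - (-1)·0.8420) / (-5) = 1.3250
  q = (-8 - (-2)·1.3250 - (-3)·0.8420) / (9) = -0.3138
  r = (5 - (4)·1.3250 - (4)·-0.3138) / (9) = 0.1061
Change: (1.1250, 0.5306, -0.7359) → max |·| = 1.1250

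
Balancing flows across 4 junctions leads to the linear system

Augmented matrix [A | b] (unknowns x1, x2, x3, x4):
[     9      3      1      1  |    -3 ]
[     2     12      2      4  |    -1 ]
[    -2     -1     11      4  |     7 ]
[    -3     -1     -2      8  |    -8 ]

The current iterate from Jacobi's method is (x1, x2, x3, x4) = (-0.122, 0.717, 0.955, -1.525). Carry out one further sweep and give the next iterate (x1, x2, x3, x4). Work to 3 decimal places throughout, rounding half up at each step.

(-0.509, 0.286, 1.234, -0.717)

One sweep:
  x1 = (-3 - (3)·0.717 - (1)·0.955 - (1)·-1.525) / (9) = -0.509
  x2 = (-1 - (2)·-0.122 - (2)·0.955 - (4)·-1.525) / (12) = 0.286
  x3 = (7 - (-2)·-0.122 - (-1)·0.717 - (4)·-1.525) / (11) = 1.234
  x4 = (-8 - (-3)·-0.122 - (-1)·0.717 - (-2)·0.955) / (8) = -0.717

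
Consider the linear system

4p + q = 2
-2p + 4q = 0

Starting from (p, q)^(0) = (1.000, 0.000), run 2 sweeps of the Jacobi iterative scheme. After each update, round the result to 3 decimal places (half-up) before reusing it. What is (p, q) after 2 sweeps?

Iteration 1:
  p = (2 - (1)·0.000) / (4) = 0.500
  q = (0 - (-2)·1.000) / (4) = 0.500
Iteration 2:
  p = (2 - (1)·0.500) / (4) = 0.375
  q = (0 - (-2)·0.500) / (4) = 0.250

(0.375, 0.250)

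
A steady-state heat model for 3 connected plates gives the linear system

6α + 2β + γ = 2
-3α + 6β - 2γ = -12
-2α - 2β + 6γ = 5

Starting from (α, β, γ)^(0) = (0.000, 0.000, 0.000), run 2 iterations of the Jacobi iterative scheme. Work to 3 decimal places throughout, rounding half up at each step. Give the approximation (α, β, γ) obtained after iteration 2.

Iteration 1:
  α = (2 - (2)·0.000 - (1)·0.000) / (6) = 0.333
  β = (-12 - (-3)·0.000 - (-2)·0.000) / (6) = -2.000
  γ = (5 - (-2)·0.000 - (-2)·0.000) / (6) = 0.833
Iteration 2:
  α = (2 - (2)·-2.000 - (1)·0.833) / (6) = 0.861
  β = (-12 - (-3)·0.333 - (-2)·0.833) / (6) = -1.556
  γ = (5 - (-2)·0.333 - (-2)·-2.000) / (6) = 0.278

(0.861, -1.556, 0.278)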